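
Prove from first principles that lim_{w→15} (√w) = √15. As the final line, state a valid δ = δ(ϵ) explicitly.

δ = min(15, √15·ϵ)

Suppose ϵ > 0. We want δ > 0 such that 0 < |w − 15| < δ implies |√w − √15| < ϵ.
Rationalise: √w − √15 = (w − 15)/(√w + √15), so |√w − √15| = |w − 15|/(√w + √15).
Restrict δ ≤ 15 so that |w − 15| < 15 forces w > 0, and then √w + √15 > √15.
Hence |√w − √15| < |w − 15|/√15, which is < ϵ once |w − 15| < √15·ϵ.
Take δ = min(15, √15·ϵ). If 0 < |w − 15| < δ then w > 0 and |√w − √15| < |w − 15|/√15 < ϵ.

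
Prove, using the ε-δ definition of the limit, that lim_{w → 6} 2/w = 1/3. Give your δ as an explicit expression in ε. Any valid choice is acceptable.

Fix ε > 0. We seek δ > 0 such that 0 < |w − 6| < δ implies |2/w − (1/3)| < ε.
|2/w − (1/3)| = 2·|6 − w|/(6·|w|) = 2|w − 6|/(6|w|).
Restrict δ ≤ 3. Then |w − 6| < 3 gives |w| > 3, so 6|w| > 18.
Then |2/w − (1/3)| < 2|w − 6|/18, which is < ε when |w − 6| < 9ε.
Take δ = min(3, 9ε). Then 0 < |w − 6| < δ gives both |w − 6| < 3 and |w − 6| < 9ε, so |2/w − (1/3)| < ε.

δ = min(3, 9ε)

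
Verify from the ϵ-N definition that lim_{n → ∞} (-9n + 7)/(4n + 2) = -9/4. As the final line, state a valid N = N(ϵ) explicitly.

N = (23/8)/ϵ

Let ϵ > 0 be given. For n ≥ 1, |(-9n + 7)/(4n + 2) + 9/4| = |46|/(4(4n + 2)) = 46/(4(4n + 2)).
Since 4n + 2 ≥ 4n for n ≥ 1, this is ≤ 46/(4·4n) = (23/8)/n.
So |(-9n + 7)/(4n + 2) + 9/4| < ϵ whenever n > (23/8)/ϵ.
Take N = (23/8)/ϵ. If n > N then |(-9n + 7)/(4n + 2) + 9/4| ≤ (23/8)/n < ϵ.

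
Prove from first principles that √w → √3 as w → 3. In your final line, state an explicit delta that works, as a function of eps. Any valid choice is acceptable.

Suppose eps > 0. We want delta > 0 such that 0 < |w − 3| < delta implies |√w − √3| < eps.
Rationalise: √w − √3 = (w − 3)/(√w + √3), so |√w − √3| = |w − 3|/(√w + √3).
Restrict delta ≤ 3 so that |w − 3| < 3 forces w > 0, and then √w + √3 > √3.
Hence |√w − √3| < |w − 3|/√3, which is < eps once |w − 3| < √3·eps.
Take delta = min(3, √3·eps). If 0 < |w − 3| < delta then w > 0 and |√w − √3| < |w − 3|/√3 < eps.

delta = min(3, √3·eps)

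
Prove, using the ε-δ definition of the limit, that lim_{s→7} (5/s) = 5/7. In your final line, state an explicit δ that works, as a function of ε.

δ = min(7/2, (49/10)ε)

Let ε > 0 be given. We seek δ > 0 such that 0 < |s − 7| < δ implies |5/s − (5/7)| < ε.
|5/s − (5/7)| = 5·|7 − s|/(7·|s|) = 5|s − 7|/(7|s|).
Require δ ≤ 7/2 so that |s| > 7 − 7/2 = 7/2, hence 7|s| > 49/2.
Then |5/s − (5/7)| < 5|s − 7|/(49/2), which is < ε when |s − 7| < (49/10)ε.
Take δ = min(7/2, (49/10)ε). Then 0 < |s − 7| < δ gives both |s − 7| < 7/2 and |s − 7| < (49/10)ε, so |5/s − (5/7)| < ε.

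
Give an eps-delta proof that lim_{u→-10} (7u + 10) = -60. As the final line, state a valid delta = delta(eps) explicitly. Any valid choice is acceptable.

delta = eps/7

Suppose eps > 0. We need delta > 0 so that 0 < |u + 10| < delta implies |(7u + 10) + 60| < eps.
|(7u + 10) + 60| = |7u + 70| = 7|u + 10|.
So 7|u + 10| < eps exactly when |u + 10| < eps/7.
Take delta = eps/7. If 0 < |u + 10| < delta then |(7u + 10) + 60| = 7|u + 10| < 7·(eps/7) = eps.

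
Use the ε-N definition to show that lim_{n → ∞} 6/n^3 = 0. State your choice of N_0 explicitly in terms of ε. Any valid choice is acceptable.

N_0 = (6/ε)^{1/3}

Fix ε > 0. For n ≥ 1, |6/n^3 − 0| = 6/n^3.
6/n^3 < ε ⇔ n^3 > 6/ε ⇔ n > (6/ε)^{1/3}.
Take N_0 = (6/ε)^{1/3}. Then n > N_0 implies 6/n^3 < ε.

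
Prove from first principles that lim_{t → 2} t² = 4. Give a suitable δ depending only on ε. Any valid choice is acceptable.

δ = min(2, ε/6)

Let ε > 0 be given. We seek δ > 0 with 0 < |t − 2| < δ ⇒ |t² − 4| < ε.
Factor: t² − 4 = (t − 2)(t + 2), so |t² − 4| = |t − 2|·|t + 2|.
Restrict δ ≤ 2. Then |t − 2| < 2 gives |t| < 4, so by the triangle inequality |t + 2| ≤ 4 + 2 = 6.
Hence |t² − 4| ≤ 6|t − 2|, which is < ε once |t − 2| < ε/6.
Take δ = min(2, ε/6). If 0 < |t − 2| < δ then both bounds hold and |t² − 4| ≤ 6|t − 2| < 6·(ε/6) = ε.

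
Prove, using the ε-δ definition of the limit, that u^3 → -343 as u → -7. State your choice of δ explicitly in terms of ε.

Let ε > 0. We seek δ > 0 with 0 < |u + 7| < δ ⇒ |u^3 + 343| < ε.
Factor: u^3 + 343 = (u + 7)(u^2 - 7u + 49), so |u^3 + 343| = |u + 7|·|u^2 - 7u + 49|.
Impose δ ≤ 1 so that |u| < 8; then |u^2 - 7u + 49| ≤ 169.
Hence |u^3 + 343| ≤ 169|u + 7|, which is < ε once |u + 7| < ε/169.
Take δ = min(1, ε/169). If 0 < |u + 7| < δ then both bounds hold and |u^3 + 343| ≤ 169|u + 7| < 169·(ε/169) = ε.

δ = min(1, ε/169)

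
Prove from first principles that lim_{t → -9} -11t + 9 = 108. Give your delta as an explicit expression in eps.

delta = eps/11

Fix eps > 0. We need delta > 0 so that 0 < |t + 9| < delta implies |(-11t + 9) − 108| < eps.
|(-11t + 9) − 108| = |-11t - 99| = 11|t + 9|.
Thus it suffices that |t + 9| < eps/11.
Choosing delta = eps/11 gives |(-11t + 9) − 108| = 11|t + 9| < eps whenever |t + 9| < delta.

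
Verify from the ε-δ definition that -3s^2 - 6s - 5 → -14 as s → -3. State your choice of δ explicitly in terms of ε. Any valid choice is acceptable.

Let ε > 0. We want δ > 0 such that 0 < |s + 3| < δ implies |(-3s^2 - 6s - 5) + 14| < ε.
(-3s^2 - 6s - 5) + 14 = -3s^2 - 6s + 9 = (s + 3)(-3s + 3).
So |(-3s^2 - 6s - 5) + 14| = |s + 3|·|-3s + 3|.
Assume first that |s + 3| < 1, so |s| < 4. Then |-3s + 3| ≤ 3·4 + 3 = 15.
Hence |(-3s^2 - 6s - 5) + 14| ≤ 15|s + 3| < ε provided |s + 3| < ε/15.
Take δ = min(1, ε/15). Then 0 < |s + 3| < δ gives both |s + 3| < 1 and |s + 3| < ε/15, so |(-3s^2 - 6s - 5) + 14| < ε.

δ = min(1, ε/15)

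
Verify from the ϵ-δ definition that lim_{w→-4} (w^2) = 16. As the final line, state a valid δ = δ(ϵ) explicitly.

δ = min(1, ϵ/9)

Let ϵ > 0 be given. We seek δ > 0 with 0 < |w + 4| < δ ⇒ |w^2 − 16| < ϵ.
Factor: w^2 − 16 = (w + 4)(w - 4), so |w^2 − 16| = |w + 4|·|w - 4|.
Restrict δ ≤ 1. Then |w + 4| < 1 gives |w| < 5, so by the triangle inequality |w - 4| ≤ 5 + 4 = 9.
Hence |w^2 − 16| ≤ 9|w + 4|, which is < ϵ once |w + 4| < ϵ/9.
Take δ = min(1, ϵ/9). If 0 < |w + 4| < δ then both bounds hold and |w^2 − 16| ≤ 9|w + 4| < 9·(ϵ/9) = ϵ.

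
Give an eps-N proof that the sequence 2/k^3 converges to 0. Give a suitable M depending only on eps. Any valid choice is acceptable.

M = (2/eps)^{1/3}

Let eps > 0 be given. For k ≥ 1, |2/k^3 − 0| = 2/k^3.
2/k^3 < eps ⇔ k^3 > 2/eps ⇔ k > (2/eps)^{1/3}.
Take M = (2/eps)^{1/3}. Then k > M implies 2/k^3 < eps.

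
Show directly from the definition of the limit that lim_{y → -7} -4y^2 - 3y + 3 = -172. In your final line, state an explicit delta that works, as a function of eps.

delta = min(1, eps/57)

Suppose eps > 0. We want delta > 0 such that 0 < |y + 7| < delta implies |(-4y^2 - 3y + 3) + 172| < eps.
(-4y^2 - 3y + 3) + 172 = -4y^2 - 3y + 175 = (y + 7)(-4y + 25).
So |(-4y^2 - 3y + 3) + 172| = |y + 7|·|-4y + 25|.
Require delta ≤ 1. Then |y + 7| < 1 gives |y| < 8, and by the triangle inequality |-4y + 25| ≤ 4·8 + 25 = 57.
Hence |(-4y^2 - 3y + 3) + 172| ≤ 57|y + 7| < eps provided |y + 7| < eps/57.
Take delta = min(1, eps/57). Then 0 < |y + 7| < delta gives both |y + 7| < 1 and |y + 7| < eps/57, so |(-4y^2 - 3y + 3) + 172| < eps.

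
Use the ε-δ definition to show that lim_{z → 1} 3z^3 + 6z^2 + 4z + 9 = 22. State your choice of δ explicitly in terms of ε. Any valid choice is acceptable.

δ = min(2, ε/67)

Fix ε > 0. We want δ > 0 such that 0 < |z − 1| < δ implies |(3z^3 + 6z^2 + 4z + 9) − 22| < ε.
(3z^3 + 6z^2 + 4z + 9) − 22 = 3z^3 + 6z^2 + 4z - 13 = (z − 1)(3z^2 + 9z + 13).
So |(3z^3 + 6z^2 + 4z + 9) − 22| = |z − 1|·|3z^2 + 9z + 13|.
Assume first that |z − 1| < 2, so |z| < 3. Then |3z^2 + 9z + 13| ≤ 3·3^2 + 9·3 + 13 = 67.
Hence |(3z^3 + 6z^2 + 4z + 9) − 22| ≤ 67|z − 1| < ε provided |z − 1| < ε/67.
Take δ = min(2, ε/67). Then 0 < |z − 1| < δ gives both |z − 1| < 2 and |z − 1| < ε/67, so |(3z^3 + 6z^2 + 4z + 9) − 22| < ε.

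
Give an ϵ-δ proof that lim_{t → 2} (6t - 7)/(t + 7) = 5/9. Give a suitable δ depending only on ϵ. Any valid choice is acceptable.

δ = min(9/2, (81/98)ϵ)

Fix ϵ > 0. We want δ > 0 with 0 < |t − 2| < δ ⇒ |(6t - 7)/(t + 7) − (5/9)| < ϵ.
Combining over a common denominator, (6t - 7)/(t + 7) − (5/9) = [(6t - 7)·9 − 5·(t + 7)] / [9·(t + 7)] = 49(t − 2) / (9(t + 7)).
So |(6t - 7)/(t + 7) − (5/9)| = 49|t − 2| / (9·|t + 7|).
Require δ ≤ 9/2, so |t + 7| ≥ |9| − |t − 2| > 9 − 9/2 = 9/2.
Hence |(6t - 7)/(t + 7) − (5/9)| < 49|t − 2|/(9·(9/2)) = (98/81)|t − 2|, which is < ϵ once |t − 2| < (81/98)ϵ.
Take δ = min(9/2, (81/98)ϵ). Then 0 < |t − 2| < δ forces both bounds, so |(6t - 7)/(t + 7) − (5/9)| < ϵ.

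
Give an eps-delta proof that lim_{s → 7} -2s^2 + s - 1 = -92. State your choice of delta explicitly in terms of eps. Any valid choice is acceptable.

delta = min(1, eps/29)

Suppose eps > 0. We want delta > 0 such that 0 < |s − 7| < delta implies |(-2s^2 + s - 1) + 92| < eps.
(-2s^2 + s - 1) + 92 = -2s^2 + s + 91 = (s − 7)(-2s - 13).
So |(-2s^2 + s - 1) + 92| = |s − 7|·|-2s - 13|.
Require delta ≤ 1. Then |s − 7| < 1 gives |s| < 8, and by the triangle inequality |-2s - 13| ≤ 2·8 + 13 = 29.
Hence |(-2s^2 + s - 1) + 92| ≤ 29|s − 7| < eps provided |s − 7| < eps/29.
Choosing delta = min(1, eps/29) ensures both conditions, hence |(-2s^2 + s - 1) + 92| < eps.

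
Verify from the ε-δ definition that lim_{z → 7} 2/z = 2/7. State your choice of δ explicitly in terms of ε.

δ = min(7/2, (49/4)ε)

Suppose ε > 0. We seek δ > 0 such that 0 < |z − 7| < δ implies |2/z − (2/7)| < ε.
|2/z − (2/7)| = 2·|7 − z|/(7·|z|) = 2|z − 7|/(7|z|).
Restrict δ ≤ 7/2. Then |z − 7| < 7/2 gives |z| > 7/2, so 7|z| > 49/2.
Then |2/z − (2/7)| < 2|z − 7|/(49/2), which is < ε when |z − 7| < (49/4)ε.
Take δ = min(7/2, (49/4)ε). Then 0 < |z − 7| < δ gives both |z − 7| < 7/2 and |z − 7| < (49/4)ε, so |2/z − (2/7)| < ε.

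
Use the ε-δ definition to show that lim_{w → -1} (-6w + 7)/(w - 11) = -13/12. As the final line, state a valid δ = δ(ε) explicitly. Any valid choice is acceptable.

Fix ε > 0. We want δ > 0 with 0 < |w + 1| < δ ⇒ |(-6w + 7)/(w - 11) + 13/12| < ε.
Combining over a common denominator, (-6w + 7)/(w - 11) + 13/12 = [(-6w + 7)·(-12) − 13·(w - 11)] / [(-12)·(w - 11)] = 59(w + 1) / ((-12)(w - 11)).
So |(-6w + 7)/(w - 11) + 13/12| = 59|w + 1| / (12·|w − 11|).
Require δ ≤ 6, so |w − 11| ≥ |-12| − |w + 1| > 12 − 6 = 6.
Hence |(-6w + 7)/(w - 11) + 13/12| < 59|w + 1|/(12·6) = (59/72)|w + 1|, which is < ε once |w + 1| < (72/59)ε.
Take δ = min(6, (72/59)ε). Then 0 < |w + 1| < δ forces both bounds, so |(-6w + 7)/(w - 11) + 13/12| < ε.

δ = min(6, (72/59)ε)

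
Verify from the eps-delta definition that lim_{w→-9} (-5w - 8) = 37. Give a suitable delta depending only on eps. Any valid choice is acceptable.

delta = eps/5

Suppose eps > 0. We need delta > 0 so that 0 < |w + 9| < delta implies |(-5w - 8) − 37| < eps.
|(-5w - 8) − 37| = |-5w - 45| = 5|w + 9|.
Thus it suffices that |w + 9| < eps/5.
Choosing delta = eps/5 gives |(-5w - 8) − 37| = 5|w + 9| < eps whenever |w + 9| < delta.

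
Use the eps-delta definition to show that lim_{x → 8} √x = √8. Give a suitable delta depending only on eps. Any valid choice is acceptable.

Let eps > 0 be given. We want delta > 0 such that 0 < |x − 8| < delta implies |√x − √8| < eps.
Rationalise: √x − √8 = (x − 8)/(√x + √8), so |√x − √8| = |x − 8|/(√x + √8).
Restrict delta ≤ 8 so that |x − 8| < 8 forces x > 0, and then √x + √8 > √8.
Hence |√x − √8| < |x − 8|/√8, which is < eps once |x − 8| < √8·eps.
Take delta = min(8, √8·eps). If 0 < |x − 8| < delta then x > 0 and |√x − √8| < |x − 8|/√8 < eps.

delta = min(8, √8·eps)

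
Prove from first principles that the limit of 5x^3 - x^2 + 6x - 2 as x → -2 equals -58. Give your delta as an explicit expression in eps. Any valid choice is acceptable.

Suppose eps > 0. We want delta > 0 such that 0 < |x + 2| < delta implies |(5x^3 - x^2 + 6x - 2) + 58| < eps.
(5x^3 - x^2 + 6x - 2) + 58 = 5x^3 - x^2 + 6x + 56 = (x + 2)(5x^2 - 11x + 28).
So |(5x^3 - x^2 + 6x - 2) + 58| = |x + 2|·|5x^2 - 11x + 28|.
Require delta ≤ 1. Then |x + 2| < 1 gives |x| < 3, and by the triangle inequality |5x^2 - 11x + 28| ≤ 5·3^2 + 11·3 + 28 = 106.
Hence |(5x^3 - x^2 + 6x - 2) + 58| ≤ 106|x + 2| < eps provided |x + 2| < eps/106.
Take delta = min(1, eps/106). Then 0 < |x + 2| < delta gives both |x + 2| < 1 and |x + 2| < eps/106, so |(5x^3 - x^2 + 6x - 2) + 58| < eps.

delta = min(1, eps/106)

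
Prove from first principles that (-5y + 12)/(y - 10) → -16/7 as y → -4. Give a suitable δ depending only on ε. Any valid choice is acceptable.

δ = min(7, (49/19)ε)

Let ε > 0 be given. We want δ > 0 with 0 < |y + 4| < δ ⇒ |(-5y + 12)/(y - 10) + 16/7| < ε.
Combining over a common denominator, (-5y + 12)/(y - 10) + 16/7 = [(-5y + 12)·(-14) − 32·(y - 10)] / [(-14)·(y - 10)] = 38(y + 4) / ((-14)(y - 10)).
So |(-5y + 12)/(y - 10) + 16/7| = 38|y + 4| / (14·|y − 10|).
Restrict δ ≤ 7. Then |y + 4| < 7 gives |y − 10| = |(y + 4) + (-14)| ≥ 14 − 7 = 7.
Hence |(-5y + 12)/(y - 10) + 16/7| < 38|y + 4|/(14·7) = (19/49)|y + 4|, which is < ε once |y + 4| < (49/19)ε.
Take δ = min(7, (49/19)ε). Then 0 < |y + 4| < δ forces both bounds, so |(-5y + 12)/(y - 10) + 16/7| < ε.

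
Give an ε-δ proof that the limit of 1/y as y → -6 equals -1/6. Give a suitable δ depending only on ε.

δ = min(3, 18ε)

Suppose ε > 0. We seek δ > 0 such that 0 < |y + 6| < δ implies |1/y + 1/6| < ε.
|1/y + 1/6| = |-6 − y|/(6·|y|) = |y + 6|/(6|y|).
Require δ ≤ 3 so that |y| > 6 − 3 = 3, hence 6|y| > 18.
Then |1/y + 1/6| < |y + 6|/18, which is < ε when |y + 6| < 18ε.
Take δ = min(3, 18ε). Then 0 < |y + 6| < δ gives both |y + 6| < 3 and |y + 6| < 18ε, so |1/y + 1/6| < ε.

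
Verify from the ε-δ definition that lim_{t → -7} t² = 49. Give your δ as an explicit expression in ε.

Fix ε > 0. We seek δ > 0 with 0 < |t + 7| < δ ⇒ |t² − 49| < ε.
Factor: t² − 49 = (t + 7)(t - 7), so |t² − 49| = |t + 7|·|t - 7|.
Impose δ ≤ 1 so that |t| < 8; then |t - 7| ≤ 15.
Hence |t² − 49| ≤ 15|t + 7|, which is < ε once |t + 7| < ε/15.
Take δ = min(1, ε/15). If 0 < |t + 7| < δ then both bounds hold and |t² − 49| ≤ 15|t + 7| < 15·(ε/15) = ε.

δ = min(1, ε/15)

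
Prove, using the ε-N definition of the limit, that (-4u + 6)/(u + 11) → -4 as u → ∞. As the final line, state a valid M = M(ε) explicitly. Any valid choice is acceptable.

M = 50/ε

Suppose ε > 0. We seek M > 0 such that u > M implies |(-4u + 6)/(u + 11) + 4| < ε.
(-4u + 6)/(u + 11) + 4 = ((-4u + 6) − (-4)(u + 11)) / ((u + 11)) = 50/((u + 11)).
For u > 0 we have u + 11 > u, so |(-4u + 6)/(u + 11) + 4| = 50/((u + 11)) < 50/(u) = 50/u.
Thus |(-4u + 6)/(u + 11) + 4| < ε whenever u > 50/ε.
Take M = 50/ε. If u > M then |(-4u + 6)/(u + 11) + 4| < 50/u < ε.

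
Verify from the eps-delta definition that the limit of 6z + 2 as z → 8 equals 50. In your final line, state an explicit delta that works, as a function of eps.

Let eps > 0. We need delta > 0 so that 0 < |z − 8| < delta implies |(6z + 2) − 50| < eps.
|(6z + 2) − 50| = |6z - 48| = 6|z − 8|.
So 6|z − 8| < eps exactly when |z − 8| < eps/6.
Choosing delta = eps/6 gives |(6z + 2) − 50| = 6|z − 8| < eps whenever |z − 8| < delta.

delta = eps/6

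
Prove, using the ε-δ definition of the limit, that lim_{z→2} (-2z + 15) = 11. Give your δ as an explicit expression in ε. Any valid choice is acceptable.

δ = ε/2

Let ε > 0. We need δ > 0 so that 0 < |z − 2| < δ implies |(-2z + 15) − 11| < ε.
Since (-2z + 15) − 11 = -2(z − 2), we have |(-2z + 15) − 11| = 2|z − 2|.
Thus it suffices that |z − 2| < ε/2.
Take δ = ε/2. If 0 < |z − 2| < δ then |(-2z + 15) − 11| = 2|z − 2| < 2·(ε/2) = ε.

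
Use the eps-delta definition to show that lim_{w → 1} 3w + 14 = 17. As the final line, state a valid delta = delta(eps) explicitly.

Let eps > 0. We need delta > 0 so that 0 < |w − 1| < delta implies |(3w + 14) − 17| < eps.
Since (3w + 14) − 17 = 3(w − 1), we have |(3w + 14) − 17| = 3|w − 1|.
So 3|w − 1| < eps exactly when |w − 1| < eps/3.
Take delta = eps/3. If 0 < |w − 1| < delta then |(3w + 14) − 17| = 3|w − 1| < 3·(eps/3) = eps.

delta = eps/3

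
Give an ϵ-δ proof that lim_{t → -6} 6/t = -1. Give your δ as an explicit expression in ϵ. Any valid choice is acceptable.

Suppose ϵ > 0. We seek δ > 0 such that 0 < |t + 6| < δ implies |6/t + 1| < ϵ.
|6/t + 1| = 6·|-6 − t|/(6·|t|) = 6|t + 6|/(6|t|).
Restrict δ ≤ 3. Then |t + 6| < 3 gives |t| > 3, so 6|t| > 18.
Then |6/t + 1| < 6|t + 6|/18, which is < ϵ when |t + 6| < 3ϵ.
Take δ = min(3, 3ϵ). Then 0 < |t + 6| < δ gives both |t + 6| < 3 and |t + 6| < 3ϵ, so |6/t + 1| < ϵ.

δ = min(3, 3ϵ)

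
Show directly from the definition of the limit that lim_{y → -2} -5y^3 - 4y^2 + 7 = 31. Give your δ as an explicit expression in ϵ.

δ = min(2, ϵ/116)

Suppose ϵ > 0. We want δ > 0 such that 0 < |y + 2| < δ implies |(-5y^3 - 4y^2 + 7) − 31| < ϵ.
(-5y^3 - 4y^2 + 7) − 31 = -5y^3 - 4y^2 - 24 = (y + 2)(-5y^2 + 6y - 12).
So |(-5y^3 - 4y^2 + 7) − 31| = |y + 2|·|-5y^2 + 6y - 12|.
Require δ ≤ 2. Then |y + 2| < 2 gives |y| < 4, and by the triangle inequality |-5y^2 + 6y - 12| ≤ 5·4^2 + 6·4 + 12 = 116.
Hence |(-5y^3 - 4y^2 + 7) − 31| ≤ 116|y + 2| < ϵ provided |y + 2| < ϵ/116.
Choosing δ = min(2, ϵ/116) ensures both conditions, hence |(-5y^3 - 4y^2 + 7) − 31| < ϵ.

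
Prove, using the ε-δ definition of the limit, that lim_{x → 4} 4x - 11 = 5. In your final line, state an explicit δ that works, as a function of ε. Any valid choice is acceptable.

Suppose ε > 0. We need δ > 0 so that 0 < |x − 4| < δ implies |(4x - 11) − 5| < ε.
Since (4x - 11) − 5 = 4(x − 4), we have |(4x - 11) − 5| = 4|x − 4|.
Thus it suffices that |x − 4| < ε/4.
Choosing δ = ε/4 gives |(4x - 11) − 5| = 4|x − 4| < ε whenever |x − 4| < δ.

δ = ε/4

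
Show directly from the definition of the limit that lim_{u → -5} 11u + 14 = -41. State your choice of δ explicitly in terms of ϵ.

Let ϵ > 0. We need δ > 0 so that 0 < |u + 5| < δ implies |(11u + 14) + 41| < ϵ.
|(11u + 14) + 41| = |11u + 55| = 11|u + 5|.
Thus it suffices that |u + 5| < ϵ/11.
Choosing δ = ϵ/11 gives |(11u + 14) + 41| = 11|u + 5| < ϵ whenever |u + 5| < δ.

δ = ϵ/11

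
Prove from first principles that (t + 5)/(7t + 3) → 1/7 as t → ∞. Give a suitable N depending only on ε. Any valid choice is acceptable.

Let ε > 0. We seek N > 0 such that t > N implies |(t + 5)/(7t + 3) − (1/7)| < ε.
(t + 5)/(7t + 3) − (1/7) = (7(t + 5) − (7t + 3)) / (7(7t + 3)) = 32/(7(7t + 3)).
For t > 0 we have 7t + 3 > 7t, so |(t + 5)/(7t + 3) − (1/7)| = 32/(7(7t + 3)) < 32/(7·7t) = (32/49)/t.
Thus |(t + 5)/(7t + 3) − (1/7)| < ε whenever t > (32/49)/ε.
Take N = (32/49)/ε. If t > N then |(t + 5)/(7t + 3) − (1/7)| < (32/49)/t < ε.

N = (32/49)/ε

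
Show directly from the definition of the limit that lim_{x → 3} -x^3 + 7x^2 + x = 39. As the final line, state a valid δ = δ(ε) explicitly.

δ = min(1, ε/45)

Fix ε > 0. We want δ > 0 such that 0 < |x − 3| < δ implies |(-x^3 + 7x^2 + x) − 39| < ε.
(-x^3 + 7x^2 + x) − 39 = -x^3 + 7x^2 + x - 39 = (x − 3)(-x^2 + 4x + 13).
So |(-x^3 + 7x^2 + x) − 39| = |x − 3|·|-x^2 + 4x + 13|.
Require δ ≤ 1. Then |x − 3| < 1 gives |x| < 4, and by the triangle inequality |-x^2 + 4x + 13| ≤ 4^2 + 4·4 + 13 = 45.
Hence |(-x^3 + 7x^2 + x) − 39| ≤ 45|x − 3| < ε provided |x − 3| < ε/45.
Choosing δ = min(1, ε/45) ensures both conditions, hence |(-x^3 + 7x^2 + x) − 39| < ε.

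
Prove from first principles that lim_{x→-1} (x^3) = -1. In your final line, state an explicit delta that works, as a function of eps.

delta = min(1, eps/7)

Let eps > 0 be given. We seek delta > 0 with 0 < |x + 1| < delta ⇒ |x^3 + 1| < eps.
Factor: x^3 + 1 = (x + 1)(x^2 - x + 1), so |x^3 + 1| = |x + 1|·|x^2 - x + 1|.
Impose delta ≤ 1 so that |x| < 2; then |x^2 - x + 1| ≤ 7.
Hence |x^3 + 1| ≤ 7|x + 1|, which is < eps once |x + 1| < eps/7.
Take delta = min(1, eps/7). If 0 < |x + 1| < delta then both bounds hold and |x^3 + 1| ≤ 7|x + 1| < 7·(eps/7) = eps.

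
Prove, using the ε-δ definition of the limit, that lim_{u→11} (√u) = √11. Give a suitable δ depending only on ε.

δ = min(11, √11·ε)

Let ε > 0 be given. We want δ > 0 such that 0 < |u − 11| < δ implies |√u − √11| < ε.
Rationalise: √u − √11 = (u − 11)/(√u + √11), so |√u − √11| = |u − 11|/(√u + √11).
Restrict δ ≤ 11 so that |u − 11| < 11 forces u > 0, and then √u + √11 > √11.
Hence |√u − √11| < |u − 11|/√11, which is < ε once |u − 11| < √11·ε.
Take δ = min(11, √11·ε). If 0 < |u − 11| < δ then u > 0 and |√u − √11| < |u − 11|/√11 < ε.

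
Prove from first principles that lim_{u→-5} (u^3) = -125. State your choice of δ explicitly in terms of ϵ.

δ = min(2, ϵ/109)

Suppose ϵ > 0. We seek δ > 0 with 0 < |u + 5| < δ ⇒ |u^3 + 125| < ϵ.
Factor: u^3 + 125 = (u + 5)(u^2 - 5u + 25), so |u^3 + 125| = |u + 5|·|u^2 - 5u + 25|.
Impose δ ≤ 2 so that |u| < 7; then |u^2 - 5u + 25| ≤ 109.
Hence |u^3 + 125| ≤ 109|u + 5|, which is < ϵ once |u + 5| < ϵ/109.
Take δ = min(2, ϵ/109). If 0 < |u + 5| < δ then both bounds hold and |u^3 + 125| ≤ 109|u + 5| < 109·(ϵ/109) = ϵ.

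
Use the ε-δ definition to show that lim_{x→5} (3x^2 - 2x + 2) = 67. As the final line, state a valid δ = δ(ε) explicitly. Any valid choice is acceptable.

Let ε > 0 be given. We want δ > 0 such that 0 < |x − 5| < δ implies |(3x^2 - 2x + 2) − 67| < ε.
(3x^2 - 2x + 2) − 67 = 3x^2 - 2x - 65 = (x − 5)(3x + 13).
So |(3x^2 - 2x + 2) − 67| = |x − 5|·|3x + 13|.
Assume first that |x − 5| < 1, so |x| < 6. Then |3x + 13| ≤ 3·6 + 13 = 31.
Hence |(3x^2 - 2x + 2) − 67| ≤ 31|x − 5| < ε provided |x − 5| < ε/31.
Take δ = min(1, ε/31). Then 0 < |x − 5| < δ gives both |x − 5| < 1 and |x − 5| < ε/31, so |(3x^2 - 2x + 2) − 67| < ε.

δ = min(1, ε/31)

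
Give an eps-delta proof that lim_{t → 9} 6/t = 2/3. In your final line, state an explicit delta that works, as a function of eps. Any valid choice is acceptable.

Let eps > 0 be given. We seek delta > 0 such that 0 < |t − 9| < delta implies |6/t − (2/3)| < eps.
|6/t − (2/3)| = 6·|9 − t|/(9·|t|) = 6|t − 9|/(9|t|).
Require delta ≤ 9/2 so that |t| > 9 − 9/2 = 9/2, hence 9|t| > 81/2.
Then |6/t − (2/3)| < 6|t − 9|/(81/2), which is < eps when |t − 9| < (27/4)eps.
Take delta = min(9/2, (27/4)eps). Then 0 < |t − 9| < delta gives both |t − 9| < 9/2 and |t − 9| < (27/4)eps, so |6/t − (2/3)| < eps.

delta = min(9/2, (27/4)eps)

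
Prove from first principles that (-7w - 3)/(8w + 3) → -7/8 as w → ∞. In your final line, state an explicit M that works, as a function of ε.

M = (3/64)/ε

Fix ε > 0. We seek M > 0 such that w > M implies |(-7w - 3)/(8w + 3) + 7/8| < ε.
(-7w - 3)/(8w + 3) + 7/8 = (8(-7w - 3) − (-7)(8w + 3)) / (8(8w + 3)) = -3/(8(8w + 3)).
For w > 0 we have 8w + 3 > 8w, so |(-7w - 3)/(8w + 3) + 7/8| = 3/(8(8w + 3)) < 3/(8·8w) = (3/64)/w.
Thus |(-7w - 3)/(8w + 3) + 7/8| < ε whenever w > (3/64)/ε.
Take M = (3/64)/ε. If w > M then |(-7w - 3)/(8w + 3) + 7/8| < (3/64)/w < ε.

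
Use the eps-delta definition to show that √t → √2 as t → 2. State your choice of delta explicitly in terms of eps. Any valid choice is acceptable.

Let eps > 0 be given. We want delta > 0 such that 0 < |t − 2| < delta implies |√t − √2| < eps.
Multiplying by the conjugate, |√t − √2| = |t − 2|/(√t + √2).
Restrict delta ≤ 2 so that |t − 2| < 2 forces t > 0, and then √t + √2 > √2.
Hence |√t − √2| < |t − 2|/√2, which is < eps once |t − 2| < √2·eps.
Take delta = min(2, √2·eps). If 0 < |t − 2| < delta then t > 0 and |√t − √2| < |t − 2|/√2 < eps.

delta = min(2, √2·eps)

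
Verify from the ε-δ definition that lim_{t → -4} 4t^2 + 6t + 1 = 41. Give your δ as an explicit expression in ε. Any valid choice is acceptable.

δ = min(1, ε/30)

Fix ε > 0. We want δ > 0 such that 0 < |t + 4| < δ implies |(4t^2 + 6t + 1) − 41| < ε.
(4t^2 + 6t + 1) − 41 = 4t^2 + 6t - 40 = (t + 4)(4t - 10).
So |(4t^2 + 6t + 1) − 41| = |t + 4|·|4t - 10|.
Assume first that |t + 4| < 1, so |t| < 5. Then |4t - 10| ≤ 4·5 + 10 = 30.
Hence |(4t^2 + 6t + 1) − 41| ≤ 30|t + 4| < ε provided |t + 4| < ε/30.
Take δ = min(1, ε/30). Then 0 < |t + 4| < δ gives both |t + 4| < 1 and |t + 4| < ε/30, so |(4t^2 + 6t + 1) − 41| < ε.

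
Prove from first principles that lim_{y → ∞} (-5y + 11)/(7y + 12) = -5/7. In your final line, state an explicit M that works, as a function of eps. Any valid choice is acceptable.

Let eps > 0. We seek M > 0 such that y > M implies |(-5y + 11)/(7y + 12) + 5/7| < eps.
(-5y + 11)/(7y + 12) + 5/7 = (7(-5y + 11) − (-5)(7y + 12)) / (7(7y + 12)) = 137/(7(7y + 12)).
For y > 0 we have 7y + 12 > 7y, so |(-5y + 11)/(7y + 12) + 5/7| = 137/(7(7y + 12)) < 137/(7·7y) = (137/49)/y.
Thus |(-5y + 11)/(7y + 12) + 5/7| < eps whenever y > (137/49)/eps.
Take M = (137/49)/eps. If y > M then |(-5y + 11)/(7y + 12) + 5/7| < (137/49)/y < eps.

M = (137/49)/eps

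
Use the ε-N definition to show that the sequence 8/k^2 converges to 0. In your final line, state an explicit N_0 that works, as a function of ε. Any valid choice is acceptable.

N_0 = (8/ε)^{1/2}

Let ε > 0. For k ≥ 1, |8/k^2 − 0| = 8/k^2.
8/k^2 < ε ⇔ k^2 > 8/ε ⇔ k > (8/ε)^{1/2}.
Take N_0 = (8/ε)^{1/2}. Then k > N_0 implies 8/k^2 < ε.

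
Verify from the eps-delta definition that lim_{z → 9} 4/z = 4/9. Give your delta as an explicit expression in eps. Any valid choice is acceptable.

delta = min(9/2, (81/8)eps)

Let eps > 0. We seek delta > 0 such that 0 < |z − 9| < delta implies |4/z − (4/9)| < eps.
|4/z − (4/9)| = 4·|9 − z|/(9·|z|) = 4|z − 9|/(9|z|).
Restrict delta ≤ 9/2. Then |z − 9| < 9/2 gives |z| > 9/2, so 9|z| > 81/2.
Then |4/z − (4/9)| < 4|z − 9|/(81/2), which is < eps when |z − 9| < (81/8)eps.
Take delta = min(9/2, (81/8)eps). Then 0 < |z − 9| < delta gives both |z − 9| < 9/2 and |z − 9| < (81/8)eps, so |4/z − (4/9)| < eps.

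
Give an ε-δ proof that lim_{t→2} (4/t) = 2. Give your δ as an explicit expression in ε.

δ = min(1, (1/2)ε)

Let ε > 0. We seek δ > 0 such that 0 < |t − 2| < δ implies |4/t − 2| < ε.
|4/t − 2| = 4·|2 − t|/(2·|t|) = 4|t − 2|/(2|t|).
Require δ ≤ 1 so that |t| > 2 − 1 = 1, hence 2|t| > 2.
Then |4/t − 2| < 4|t − 2|/2, which is < ε when |t − 2| < (1/2)ε.
Take δ = min(1, (1/2)ε). Then 0 < |t − 2| < δ gives both |t − 2| < 1 and |t − 2| < (1/2)ε, so |4/t − 2| < ε.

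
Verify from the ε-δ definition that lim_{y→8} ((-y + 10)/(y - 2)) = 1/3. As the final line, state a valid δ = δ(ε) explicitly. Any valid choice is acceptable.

δ = min(3, (9/4)ε)

Let ε > 0. We want δ > 0 with 0 < |y − 8| < δ ⇒ |(-y + 10)/(y - 2) − (1/3)| < ε.
Combining over a common denominator, (-y + 10)/(y - 2) − (1/3) = [(-y + 10)·6 − 2·(y - 2)] / [6·(y - 2)] = -8(y − 8) / (6(y - 2)).
So |(-y + 10)/(y - 2) − (1/3)| = 8|y − 8| / (6·|y − 2|).
Restrict δ ≤ 3. Then |y − 8| < 3 gives |y − 2| = |(y − 8) + 6| ≥ 6 − 3 = 3.
Hence |(-y + 10)/(y - 2) − (1/3)| < 8|y − 8|/(6·3) = (4/9)|y − 8|, which is < ε once |y − 8| < (9/4)ε.
Take δ = min(3, (9/4)ε). Then 0 < |y − 8| < δ forces both bounds, so |(-y + 10)/(y - 2) − (1/3)| < ε.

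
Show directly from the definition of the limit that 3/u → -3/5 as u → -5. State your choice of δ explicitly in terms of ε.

δ = min(5/2, (25/6)ε)

Let ε > 0. We seek δ > 0 such that 0 < |u + 5| < δ implies |3/u + 3/5| < ε.
|3/u + 3/5| = 3·|-5 − u|/(5·|u|) = 3|u + 5|/(5|u|).
Require δ ≤ 5/2 so that |u| > 5 − 5/2 = 5/2, hence 5|u| > 25/2.
Then |3/u + 3/5| < 3|u + 5|/(25/2), which is < ε when |u + 5| < (25/6)ε.
Take δ = min(5/2, (25/6)ε). Then 0 < |u + 5| < δ gives both |u + 5| < 5/2 and |u + 5| < (25/6)ε, so |3/u + 3/5| < ε.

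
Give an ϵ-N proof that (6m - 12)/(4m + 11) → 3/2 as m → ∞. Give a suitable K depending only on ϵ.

K = (57/8)/ϵ

Fix ϵ > 0. For m ≥ 1, |(6m - 12)/(4m + 11) − (3/2)| = |-114|/(4(4m + 11)) = 114/(4(4m + 11)).
Since 4m + 11 ≥ 4m for m ≥ 1, this is ≤ 114/(4·4m) = (57/8)/m.
So |(6m - 12)/(4m + 11) − (3/2)| < ϵ whenever m > (57/8)/ϵ.
Take K = (57/8)/ϵ. If m > K then |(6m - 12)/(4m + 11) − (3/2)| ≤ (57/8)/m < ϵ.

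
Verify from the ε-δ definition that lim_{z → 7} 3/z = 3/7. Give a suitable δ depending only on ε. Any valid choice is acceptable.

Suppose ε > 0. We seek δ > 0 such that 0 < |z − 7| < δ implies |3/z − (3/7)| < ε.
|3/z − (3/7)| = 3·|7 − z|/(7·|z|) = 3|z − 7|/(7|z|).
Restrict δ ≤ 7/2. Then |z − 7| < 7/2 gives |z| > 7/2, so 7|z| > 49/2.
Then |3/z − (3/7)| < 3|z − 7|/(49/2), which is < ε when |z − 7| < (49/6)ε.
Take δ = min(7/2, (49/6)ε). Then 0 < |z − 7| < δ gives both |z − 7| < 7/2 and |z − 7| < (49/6)ε, so |3/z − (3/7)| < ε.

δ = min(7/2, (49/6)ε)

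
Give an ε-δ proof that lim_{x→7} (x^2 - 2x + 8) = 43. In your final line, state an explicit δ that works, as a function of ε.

Fix ε > 0. We want δ > 0 such that 0 < |x − 7| < δ implies |(x^2 - 2x + 8) − 43| < ε.
(x^2 - 2x + 8) − 43 = x^2 - 2x - 35 = (x − 7)(x + 5).
So |(x^2 - 2x + 8) − 43| = |x − 7|·|x + 5|.
Require δ ≤ 2. Then |x − 7| < 2 gives |x| < 9, and by the triangle inequality |x + 5| ≤ 9 + 5 = 14.
Hence |(x^2 - 2x + 8) − 43| ≤ 14|x − 7| < ε provided |x − 7| < ε/14.
Take δ = min(2, ε/14). Then 0 < |x − 7| < δ gives both |x − 7| < 2 and |x − 7| < ε/14, so |(x^2 - 2x + 8) − 43| < ε.

δ = min(2, ε/14)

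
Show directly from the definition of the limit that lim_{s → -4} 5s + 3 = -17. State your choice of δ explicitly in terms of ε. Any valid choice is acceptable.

δ = ε/5

Let ε > 0. We need δ > 0 so that 0 < |s + 4| < δ implies |(5s + 3) + 17| < ε.
Since (5s + 3) + 17 = 5(s + 4), we have |(5s + 3) + 17| = 5|s + 4|.
So 5|s + 4| < ε exactly when |s + 4| < ε/5.
Choosing δ = ε/5 gives |(5s + 3) + 17| = 5|s + 4| < ε whenever |s + 4| < δ.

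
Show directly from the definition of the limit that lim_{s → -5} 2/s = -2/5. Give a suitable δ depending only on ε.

Suppose ε > 0. We seek δ > 0 such that 0 < |s + 5| < δ implies |2/s + 2/5| < ε.
|2/s + 2/5| = 2·|-5 − s|/(5·|s|) = 2|s + 5|/(5|s|).
Require δ ≤ 5/2 so that |s| > 5 − 5/2 = 5/2, hence 5|s| > 25/2.
Then |2/s + 2/5| < 2|s + 5|/(25/2), which is < ε when |s + 5| < (25/4)ε.
Take δ = min(5/2, (25/4)ε). Then 0 < |s + 5| < δ gives both |s + 5| < 5/2 and |s + 5| < (25/4)ε, so |2/s + 2/5| < ε.

δ = min(5/2, (25/4)ε)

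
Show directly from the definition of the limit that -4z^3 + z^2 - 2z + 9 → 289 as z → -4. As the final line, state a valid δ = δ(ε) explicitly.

δ = min(1, ε/255)

Suppose ε > 0. We want δ > 0 such that 0 < |z + 4| < δ implies |(-4z^3 + z^2 - 2z + 9) − 289| < ε.
(-4z^3 + z^2 - 2z + 9) − 289 = -4z^3 + z^2 - 2z - 280 = (z + 4)(-4z^2 + 17z - 70).
So |(-4z^3 + z^2 - 2z + 9) − 289| = |z + 4|·|-4z^2 + 17z - 70|.
Assume first that |z + 4| < 1, so |z| < 5. Then |-4z^2 + 17z - 70| ≤ 4·5^2 + 17·5 + 70 = 255.
Hence |(-4z^3 + z^2 - 2z + 9) − 289| ≤ 255|z + 4| < ε provided |z + 4| < ε/255.
Take δ = min(1, ε/255). Then 0 < |z + 4| < δ gives both |z + 4| < 1 and |z + 4| < ε/255, so |(-4z^3 + z^2 - 2z + 9) − 289| < ε.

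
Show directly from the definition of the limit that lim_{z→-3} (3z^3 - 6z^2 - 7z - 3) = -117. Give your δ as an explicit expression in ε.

δ = min(1, ε/146)

Let ε > 0 be given. We want δ > 0 such that 0 < |z + 3| < δ implies |(3z^3 - 6z^2 - 7z - 3) + 117| < ε.
(3z^3 - 6z^2 - 7z - 3) + 117 = 3z^3 - 6z^2 - 7z + 114 = (z + 3)(3z^2 - 15z + 38).
So |(3z^3 - 6z^2 - 7z - 3) + 117| = |z + 3|·|3z^2 - 15z + 38|.
Require δ ≤ 1. Then |z + 3| < 1 gives |z| < 4, and by the triangle inequality |3z^2 - 15z + 38| ≤ 3·4^2 + 15·4 + 38 = 146.
Hence |(3z^3 - 6z^2 - 7z - 3) + 117| ≤ 146|z + 3| < ε provided |z + 3| < ε/146.
Choosing δ = min(1, ε/146) ensures both conditions, hence |(3z^3 - 6z^2 - 7z - 3) + 117| < ε.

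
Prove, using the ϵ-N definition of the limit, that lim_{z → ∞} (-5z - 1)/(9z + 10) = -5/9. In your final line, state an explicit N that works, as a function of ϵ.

Suppose ϵ > 0. We seek N > 0 such that z > N implies |(-5z - 1)/(9z + 10) + 5/9| < ϵ.
(-5z - 1)/(9z + 10) + 5/9 = (9(-5z - 1) − (-5)(9z + 10)) / (9(9z + 10)) = 41/(9(9z + 10)).
For z > 0 we have 9z + 10 > 9z, so |(-5z - 1)/(9z + 10) + 5/9| = 41/(9(9z + 10)) < 41/(9·9z) = (41/81)/z.
Thus |(-5z - 1)/(9z + 10) + 5/9| < ϵ whenever z > (41/81)/ϵ.
Take N = (41/81)/ϵ. If z > N then |(-5z - 1)/(9z + 10) + 5/9| < (41/81)/z < ϵ.

N = (41/81)/ϵ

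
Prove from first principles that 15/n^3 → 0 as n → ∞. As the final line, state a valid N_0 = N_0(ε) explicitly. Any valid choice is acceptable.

N_0 = (15/ε)^{1/3}

Fix ε > 0. For n ≥ 1, |15/n^3 − 0| = 15/n^3.
15/n^3 < ε ⇔ n^3 > 15/ε ⇔ n > (15/ε)^{1/3}.
Take N_0 = (15/ε)^{1/3}. Then n > N_0 implies 15/n^3 < ε.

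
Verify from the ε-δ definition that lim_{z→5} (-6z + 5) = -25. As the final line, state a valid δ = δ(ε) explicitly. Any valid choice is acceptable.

Fix ε > 0. We need δ > 0 so that 0 < |z − 5| < δ implies |(-6z + 5) + 25| < ε.
Since (-6z + 5) + 25 = -6(z − 5), we have |(-6z + 5) + 25| = 6|z − 5|.
Thus it suffices that |z − 5| < ε/6.
Choosing δ = ε/6 gives |(-6z + 5) + 25| = 6|z − 5| < ε whenever |z − 5| < δ.

δ = ε/6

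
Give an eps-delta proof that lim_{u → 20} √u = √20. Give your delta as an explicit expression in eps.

Fix eps > 0. We want delta > 0 such that 0 < |u − 20| < delta implies |√u − √20| < eps.
Multiplying by the conjugate, |√u − √20| = |u − 20|/(√u + √20).
Restrict delta ≤ 20 so that |u − 20| < 20 forces u > 0, and then √u + √20 > √20.
Hence |√u − √20| < |u − 20|/√20, which is < eps once |u − 20| < √20·eps.
Take delta = min(20, √20·eps). If 0 < |u − 20| < delta then u > 0 and |√u − √20| < |u − 20|/√20 < eps.

delta = min(20, √20·eps)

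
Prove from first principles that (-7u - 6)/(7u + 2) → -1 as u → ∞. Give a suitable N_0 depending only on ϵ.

N_0 = (4/7)/ϵ

Let ϵ > 0 be given. We seek N_0 > 0 such that u > N_0 implies |(-7u - 6)/(7u + 2) + 1| < ϵ.
(-7u - 6)/(7u + 2) + 1 = (7(-7u - 6) − (-7)(7u + 2)) / (7(7u + 2)) = -28/(7(7u + 2)).
For u > 0 we have 7u + 2 > 7u, so |(-7u - 6)/(7u + 2) + 1| = 28/(7(7u + 2)) < 28/(7·7u) = (4/7)/u.
Thus |(-7u - 6)/(7u + 2) + 1| < ϵ whenever u > (4/7)/ϵ.
Take N_0 = (4/7)/ϵ. If u > N_0 then |(-7u - 6)/(7u + 2) + 1| < (4/7)/u < ϵ.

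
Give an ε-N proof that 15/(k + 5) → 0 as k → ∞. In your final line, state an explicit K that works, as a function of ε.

Let ε > 0 be given. For k ≥ 1, |15/(k + 5) − 0| = 15/(k + 5) ≤ 15/k.
We need 15/k < ε, i.e. k > 15/ε.
Take K = 15/ε. If k > K then |15/(k + 5)| ≤ 15/k < ε.

K = 15/ε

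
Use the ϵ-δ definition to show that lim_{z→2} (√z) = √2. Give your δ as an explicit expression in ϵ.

Suppose ϵ > 0. We want δ > 0 such that 0 < |z − 2| < δ implies |√z − √2| < ϵ.
Multiplying by the conjugate, |√z − √2| = |z − 2|/(√z + √2).
Restrict δ ≤ 2 so that |z − 2| < 2 forces z > 0, and then √z + √2 > √2.
Hence |√z − √2| < |z − 2|/√2, which is < ϵ once |z − 2| < √2·ϵ.
Take δ = min(2, √2·ϵ). If 0 < |z − 2| < δ then z > 0 and |√z − √2| < |z − 2|/√2 < ϵ.

δ = min(2, √2·ϵ)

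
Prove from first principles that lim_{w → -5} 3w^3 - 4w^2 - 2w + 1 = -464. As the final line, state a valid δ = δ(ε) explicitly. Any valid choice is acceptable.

δ = min(1, ε/315)

Suppose ε > 0. We want δ > 0 such that 0 < |w + 5| < δ implies |(3w^3 - 4w^2 - 2w + 1) + 464| < ε.
(3w^3 - 4w^2 - 2w + 1) + 464 = 3w^3 - 4w^2 - 2w + 465 = (w + 5)(3w^2 - 19w + 93).
So |(3w^3 - 4w^2 - 2w + 1) + 464| = |w + 5|·|3w^2 - 19w + 93|.
Assume first that |w + 5| < 1, so |w| < 6. Then |3w^2 - 19w + 93| ≤ 3·6^2 + 19·6 + 93 = 315.
Hence |(3w^3 - 4w^2 - 2w + 1) + 464| ≤ 315|w + 5| < ε provided |w + 5| < ε/315.
Take δ = min(1, ε/315). Then 0 < |w + 5| < δ gives both |w + 5| < 1 and |w + 5| < ε/315, so |(3w^3 - 4w^2 - 2w + 1) + 464| < ε.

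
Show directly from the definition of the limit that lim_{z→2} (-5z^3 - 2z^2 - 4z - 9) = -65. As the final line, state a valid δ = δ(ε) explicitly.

δ = min(1, ε/109)

Fix ε > 0. We want δ > 0 such that 0 < |z − 2| < δ implies |(-5z^3 - 2z^2 - 4z - 9) + 65| < ε.
(-5z^3 - 2z^2 - 4z - 9) + 65 = -5z^3 - 2z^2 - 4z + 56 = (z − 2)(-5z^2 - 12z - 28).
So |(-5z^3 - 2z^2 - 4z - 9) + 65| = |z − 2|·|-5z^2 - 12z - 28|.
Assume first that |z − 2| < 1, so |z| < 3. Then |-5z^2 - 12z - 28| ≤ 5·3^2 + 12·3 + 28 = 109.
Hence |(-5z^3 - 2z^2 - 4z - 9) + 65| ≤ 109|z − 2| < ε provided |z − 2| < ε/109.
Take δ = min(1, ε/109). Then 0 < |z − 2| < δ gives both |z − 2| < 1 and |z − 2| < ε/109, so |(-5z^3 - 2z^2 - 4z - 9) + 65| < ε.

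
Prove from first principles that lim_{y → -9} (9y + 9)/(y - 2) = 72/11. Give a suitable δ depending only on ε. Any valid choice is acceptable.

δ = min(11/2, (121/54)ε)

Let ε > 0 be given. We want δ > 0 with 0 < |y + 9| < δ ⇒ |(9y + 9)/(y - 2) − (72/11)| < ε.
Combining over a common denominator, (9y + 9)/(y - 2) − (72/11) = [(9y + 9)·(-11) − (-72)·(y - 2)] / [(-11)·(y - 2)] = -27(y + 9) / ((-11)(y - 2)).
So |(9y + 9)/(y - 2) − (72/11)| = 27|y + 9| / (11·|y − 2|).
Require δ ≤ 11/2, so |y − 2| ≥ |-11| − |y + 9| > 11 − 11/2 = 11/2.
Hence |(9y + 9)/(y - 2) − (72/11)| < 27|y + 9|/(11·(11/2)) = (54/121)|y + 9|, which is < ε once |y + 9| < (121/54)ε.
Take δ = min(11/2, (121/54)ε). Then 0 < |y + 9| < δ forces both bounds, so |(9y + 9)/(y - 2) − (72/11)| < ε.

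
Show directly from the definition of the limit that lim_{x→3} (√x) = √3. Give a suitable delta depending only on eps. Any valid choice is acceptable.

Let eps > 0. We want delta > 0 such that 0 < |x − 3| < delta implies |√x − √3| < eps.
Multiplying by the conjugate, |√x − √3| = |x − 3|/(√x + √3).
Restrict delta ≤ 3 so that |x − 3| < 3 forces x > 0, and then √x + √3 > √3.
Hence |√x − √3| < |x − 3|/√3, which is < eps once |x − 3| < √3·eps.
Take delta = min(3, √3·eps). If 0 < |x − 3| < delta then x > 0 and |√x − √3| < |x − 3|/√3 < eps.

delta = min(3, √3·eps)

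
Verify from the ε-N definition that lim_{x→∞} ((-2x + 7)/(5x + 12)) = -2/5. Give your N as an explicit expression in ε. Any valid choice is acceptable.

Suppose ε > 0. We seek N > 0 such that x > N implies |(-2x + 7)/(5x + 12) + 2/5| < ε.
(-2x + 7)/(5x + 12) + 2/5 = (5(-2x + 7) − (-2)(5x + 12)) / (5(5x + 12)) = 59/(5(5x + 12)).
For x > 0 we have 5x + 12 > 5x, so |(-2x + 7)/(5x + 12) + 2/5| = 59/(5(5x + 12)) < 59/(5·5x) = (59/25)/x.
Thus |(-2x + 7)/(5x + 12) + 2/5| < ε whenever x > (59/25)/ε.
Take N = (59/25)/ε. If x > N then |(-2x + 7)/(5x + 12) + 2/5| < (59/25)/x < ε.

N = (59/25)/ε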